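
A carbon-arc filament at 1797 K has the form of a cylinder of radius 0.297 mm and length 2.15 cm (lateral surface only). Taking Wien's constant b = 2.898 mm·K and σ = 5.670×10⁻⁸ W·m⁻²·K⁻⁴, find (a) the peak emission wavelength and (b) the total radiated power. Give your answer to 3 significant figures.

λ_max ≈ 1.61×10³ nm; P ≈ 23.7 W

(a) λ_max = b/T = 2.898×10⁻³/1797 = 1.613×10⁻⁶ m = 1.61×10³ nm.
Lateral area A = 2πrL = 2π×2.97×10⁻⁴×0.0215 = 4.01213×10⁻⁵ m².
(b) P = σAT⁴ = 5.670×10⁻⁸×4.01213×10⁻⁵×(1797)⁴ = 23.7 W.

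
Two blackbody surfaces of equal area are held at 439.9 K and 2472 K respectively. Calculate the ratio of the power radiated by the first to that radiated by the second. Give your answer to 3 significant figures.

With equal areas, P₁/P₂ = (T₁/T₂)⁴ = (439.9/2472)⁴ = 1.00×10⁻³.

P₁/P₂ ≈ 1.00×10⁻³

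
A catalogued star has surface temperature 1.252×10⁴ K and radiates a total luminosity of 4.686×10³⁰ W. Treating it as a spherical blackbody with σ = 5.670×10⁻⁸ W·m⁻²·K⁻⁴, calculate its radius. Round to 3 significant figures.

R ≈ 1.64×10¹⁰ m

L = 4πR²σT⁴ ⇒ R = √(L/(4πσT⁴)).
σT⁴ = 1.39316×10⁹ W/m², so R = √(4.686×10³⁰/(4π×1.39316×10⁹)) = 1.64×10¹⁰ m.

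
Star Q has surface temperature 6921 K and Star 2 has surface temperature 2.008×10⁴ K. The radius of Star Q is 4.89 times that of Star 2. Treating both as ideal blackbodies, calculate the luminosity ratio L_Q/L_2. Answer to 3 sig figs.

L ∝ R²T⁴, so L_Q/L_2 = (R_Q/R_2)²(T_Q/T_2)⁴ = (4.89)² × (6921/2.008×10⁴)⁴ = 23.9121 × 0.0141130 = 0.337.

L_Q/L_2 ≈ 0.337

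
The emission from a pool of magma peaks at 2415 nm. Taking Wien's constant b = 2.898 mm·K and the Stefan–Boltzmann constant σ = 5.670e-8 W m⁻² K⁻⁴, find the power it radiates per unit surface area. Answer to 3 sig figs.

Wien's law: T = b/λ_max = 2.898×10⁻³/2.415×10⁻⁶ = 1200.00 K.
Then I = σT⁴ = 5.670×10⁻⁸×(1200.00)⁴ = 1.18×10⁵ W/m².

I ≈ 1.18×10⁵ W/m²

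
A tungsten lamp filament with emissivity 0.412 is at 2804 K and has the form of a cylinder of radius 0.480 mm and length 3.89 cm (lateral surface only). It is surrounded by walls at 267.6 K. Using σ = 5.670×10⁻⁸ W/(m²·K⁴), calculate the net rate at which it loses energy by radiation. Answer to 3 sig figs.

Net loss ≈ 169 W

Lateral area A = 2πrL = 2π×4.80×10⁻⁴×0.0389 = 1.17320×10⁻⁴ m².
Net radiated power P_net = εσA(T⁴ − T₀⁴) = 0.412×5.670×10⁻⁸×1.17320×10⁻⁴×(2804⁴ − 267.6⁴).
T⁴ − T₀⁴ = 6.18176×10¹³ − 5.12796×10⁹ = 6.18125×10¹³ K⁴, so P_net = 169 W.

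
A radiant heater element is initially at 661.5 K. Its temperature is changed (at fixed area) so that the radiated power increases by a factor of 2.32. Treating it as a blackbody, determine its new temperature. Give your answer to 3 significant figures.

T₂ ≈ 816 K

P ∝ T⁴, so T₂/T₁ = (P₂/P₁)^(1/4) = (2.32)^(1/4) = 1.23416.
T₂ = 661.5 × 1.23416 = 816 K.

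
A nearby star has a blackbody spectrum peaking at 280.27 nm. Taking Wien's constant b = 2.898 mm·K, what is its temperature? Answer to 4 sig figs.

T ≈ 1.034×10⁴ K

Wien's law gives T = b/λ_max = (2.898×10⁻³ m·K)/(2.8027×10⁻⁷ m) = 1.034×10⁴ K.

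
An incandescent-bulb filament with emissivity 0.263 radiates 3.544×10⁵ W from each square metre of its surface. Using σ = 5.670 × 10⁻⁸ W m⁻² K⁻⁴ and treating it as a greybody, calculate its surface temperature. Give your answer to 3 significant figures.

I = εσT⁴, so T = (I/εσ)^(1/4) = (3.544×10⁵/(0.263×5.670×10⁻⁸))^(1/4) = 2.21×10³ K.

T ≈ 2.21×10³ K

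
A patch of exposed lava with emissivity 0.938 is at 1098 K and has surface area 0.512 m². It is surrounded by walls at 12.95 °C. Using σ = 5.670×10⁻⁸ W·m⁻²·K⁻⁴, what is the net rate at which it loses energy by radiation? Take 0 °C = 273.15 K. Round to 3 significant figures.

Surroundings: T = 12.95 °C + 273.15 = 286.10 K.
Area A = 0.512 m².
Net radiated power P_net = εσA(T⁴ − T₀⁴) = 0.938×5.670×10⁻⁸×0.512×(1098⁴ − 286.10⁴).
T⁴ − T₀⁴ = 1.45348×10¹² − 6.69995×10⁹ = 1.44678×10¹² K⁴, so P_net = 3.94×10⁴ W.

Net loss ≈ 3.94×10⁴ W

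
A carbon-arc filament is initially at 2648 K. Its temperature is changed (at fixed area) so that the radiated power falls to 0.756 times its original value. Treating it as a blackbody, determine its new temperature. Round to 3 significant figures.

P ∝ T⁴, so T₂/T₁ = (P₂/P₁)^(1/4) = (0.756)^(1/4) = 0.932461.
T₂ = 2648 × 0.932461 = 2.47×10³ K.

T₂ ≈ 2.47×10³ K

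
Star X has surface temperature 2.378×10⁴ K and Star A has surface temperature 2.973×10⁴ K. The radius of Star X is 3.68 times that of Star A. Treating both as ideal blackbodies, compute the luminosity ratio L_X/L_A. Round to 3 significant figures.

L ∝ R²T⁴, so L_X/L_A = (R_X/R_A)²(T_X/T_A)⁴ = (3.68)² × (2.378×10⁴/2.973×10⁴)⁴ = 13.5424 × 0.409325 = 5.54.

L_X/L_A ≈ 5.54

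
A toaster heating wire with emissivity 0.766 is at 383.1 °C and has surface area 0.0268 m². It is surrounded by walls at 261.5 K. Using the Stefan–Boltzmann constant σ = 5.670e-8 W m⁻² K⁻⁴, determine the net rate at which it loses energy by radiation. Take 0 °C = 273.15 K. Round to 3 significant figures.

Net loss ≈ 210 W

T = 383.1 °C + 273.15 = 656.25 K.
Area A = 0.0268 m².
Net radiated power P_net = εσA(T⁴ − T₀⁴) = 0.766×5.670×10⁻⁸×0.0268×(656.25⁴ − 261.5⁴).
T⁴ − T₀⁴ = 1.85472×10¹¹ − 4.67613×10⁹ = 1.80796×10¹¹ K⁴, so P_net = 210 W.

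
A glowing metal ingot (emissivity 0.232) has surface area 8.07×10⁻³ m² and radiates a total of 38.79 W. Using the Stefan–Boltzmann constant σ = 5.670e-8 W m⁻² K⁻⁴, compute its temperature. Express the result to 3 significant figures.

T ≈ 777 K

Area A = 8.07×10⁻³ m².
P = εσAT⁴ ⇒ T = (P/(εσA))^(1/4) = (38.79/(0.232×5.670×10⁻⁸×8.07×10⁻³))^(1/4) = 777 K.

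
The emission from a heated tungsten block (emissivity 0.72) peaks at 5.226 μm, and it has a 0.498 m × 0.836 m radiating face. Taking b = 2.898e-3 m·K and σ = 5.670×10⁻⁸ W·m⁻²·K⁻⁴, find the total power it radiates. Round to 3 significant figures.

Wien's law: T = b/λ_max = 2.898×10⁻³/5.226×10⁻⁶ = 554.535 K.
Area A = 0.498 × 0.836 = 0.416328 m².
Then P = εσAT⁴ = 0.72×5.670×10⁻⁸×0.416328×(554.535)⁴ = 1.61×10³ W.

P ≈ 1.61×10³ W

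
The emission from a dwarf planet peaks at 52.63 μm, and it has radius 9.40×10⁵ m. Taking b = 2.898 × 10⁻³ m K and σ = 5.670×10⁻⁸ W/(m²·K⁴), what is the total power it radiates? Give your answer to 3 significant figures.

Wien's law: T = b/λ_max = 2.898×10⁻³/5.263×10⁻⁵ = 55.0637 K.
Surface area A = 4πR² = 4π(9.40×10⁵ m)² = 1.11036×10¹³ m².
Then P = σAT⁴ = 5.670×10⁻⁸×1.11036×10¹³×(55.0637)⁴ = 5.79×10¹² W.

P ≈ 5.79×10¹² W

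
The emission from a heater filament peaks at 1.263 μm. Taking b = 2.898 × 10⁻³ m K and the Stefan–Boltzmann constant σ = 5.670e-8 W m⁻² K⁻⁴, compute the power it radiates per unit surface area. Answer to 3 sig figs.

Wien's law: T = b/λ_max = 2.898×10⁻³/1.263×10⁻⁶ = 2294.54 K.
Then I = σT⁴ = 5.670×10⁻⁸×(2294.54)⁴ = 1.57×10⁶ W/m².

I ≈ 1.57×10⁶ W/m²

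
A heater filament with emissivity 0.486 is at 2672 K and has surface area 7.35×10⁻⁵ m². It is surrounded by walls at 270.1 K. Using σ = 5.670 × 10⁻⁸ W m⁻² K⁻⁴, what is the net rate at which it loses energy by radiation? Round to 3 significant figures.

Net loss ≈ 103 W

Area A = 7.35×10⁻⁵ m².
Net radiated power P_net = εσA(T⁴ − T₀⁴) = 0.486×5.670×10⁻⁸×7.35×10⁻⁵×(2672⁴ − 270.1⁴).
T⁴ − T₀⁴ = 5.09737×10¹³ − 5.32229×10⁹ = 5.09684×10¹³ K⁴, so P_net = 103 W.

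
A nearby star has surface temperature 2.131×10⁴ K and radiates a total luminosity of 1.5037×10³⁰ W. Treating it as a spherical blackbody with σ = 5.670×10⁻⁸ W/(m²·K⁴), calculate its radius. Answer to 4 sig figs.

L = 4πR²σT⁴ ⇒ R = √(L/(4πσT⁴)).
σT⁴ = 1.16928×10¹⁰ W/m², so R = √(1.5037×10³⁰/(4π×1.16928×10¹⁰)) = 3.199×10⁹ m.

R ≈ 3.199×10⁹ m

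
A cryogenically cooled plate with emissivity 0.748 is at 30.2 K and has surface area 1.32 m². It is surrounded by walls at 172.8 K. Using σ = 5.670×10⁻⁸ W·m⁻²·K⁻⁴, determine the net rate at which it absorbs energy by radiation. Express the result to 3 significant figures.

Net gain ≈ 49.9 W

Area A = 1.32 m².
Net radiated power P_net = εσA(T⁴ − T₀⁴) = 0.748×5.670×10⁻⁸×1.32×(30.2⁴ − 172.8⁴).
T⁴ − T₀⁴ = 8.31817×10⁵ − 8.91610×10⁸ = -8.90778×10⁸ K⁴, so P_net = -49.9 W — negative, meaning a net gain of 49.9 W.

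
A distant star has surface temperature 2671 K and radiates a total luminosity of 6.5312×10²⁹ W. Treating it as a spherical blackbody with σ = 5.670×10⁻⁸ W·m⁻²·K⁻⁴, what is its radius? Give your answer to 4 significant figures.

R ≈ 1.342×10¹¹ m

L = 4πR²σT⁴ ⇒ R = √(L/(4πσT⁴)).
σT⁴ = 2.88588×10⁶ W/m², so R = √(6.5312×10²⁹/(4π×2.88588×10⁶)) = 1.342×10¹¹ m.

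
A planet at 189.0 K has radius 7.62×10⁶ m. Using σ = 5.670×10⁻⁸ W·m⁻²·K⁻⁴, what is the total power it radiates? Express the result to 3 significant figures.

Surface area A = 4πR² = 4π(7.62×10⁶ m)² = 7.29659×10¹⁴ m².
P = σAT⁴ = 5.670×10⁻⁸ × 7.29659×10¹⁴ × (189.0)⁴ = 5.28×10¹⁶ W.

P ≈ 5.28×10¹⁶ W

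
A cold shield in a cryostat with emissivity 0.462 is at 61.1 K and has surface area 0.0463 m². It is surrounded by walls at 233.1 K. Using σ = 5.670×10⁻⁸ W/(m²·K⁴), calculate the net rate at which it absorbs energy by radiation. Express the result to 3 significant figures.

Area A = 0.0463 m².
Net radiated power P_net = εσA(T⁴ − T₀⁴) = 0.462×5.670×10⁻⁸×0.0463×(61.1⁴ − 233.1⁴).
T⁴ − T₀⁴ = 1.39369×10⁷ − 2.95236×10⁹ = -2.93842×10⁹ K⁴, so P_net = -3.56 W — negative, meaning a net gain of 3.56 W.

Net gain ≈ 3.56 W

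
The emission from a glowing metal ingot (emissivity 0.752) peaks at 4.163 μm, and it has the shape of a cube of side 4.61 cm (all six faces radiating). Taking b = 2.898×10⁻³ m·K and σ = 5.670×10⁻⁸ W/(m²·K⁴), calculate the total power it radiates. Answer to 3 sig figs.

Wien's law: T = b/λ_max = 2.898×10⁻³/4.163×10⁻⁶ = 696.133 K.
Area A = 6s² = 6×(0.0461 m)² = 0.0127513 m².
Then P = εσAT⁴ = 0.752×5.670×10⁻⁸×0.0127513×(696.133)⁴ = 128 W.

P ≈ 128 W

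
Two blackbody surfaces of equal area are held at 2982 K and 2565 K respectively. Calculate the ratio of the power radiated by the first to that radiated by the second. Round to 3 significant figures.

P₁/P₂ ≈ 1.83

With equal areas, P₁/P₂ = (T₁/T₂)⁴ = (2982/2565)⁴ = 1.83.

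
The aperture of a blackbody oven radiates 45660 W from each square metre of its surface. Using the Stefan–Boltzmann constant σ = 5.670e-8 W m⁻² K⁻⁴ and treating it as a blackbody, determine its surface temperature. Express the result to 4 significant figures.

T ≈ 947.3 K

I = σT⁴, so T = (I/σ)^(1/4) = (45660/(5.670×10⁻⁸))^(1/4) = 947.3 K.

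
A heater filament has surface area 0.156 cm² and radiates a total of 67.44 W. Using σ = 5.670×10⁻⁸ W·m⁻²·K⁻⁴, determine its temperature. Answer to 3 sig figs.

T ≈ 2.95×10³ K

Area A = 0.156 cm² = 1.56×10⁻⁵ m².
P = σAT⁴ ⇒ T = (P/(σA))^(1/4) = (67.44/(5.670×10⁻⁸×1.56×10⁻⁵))^(1/4) = 2.95×10³ K.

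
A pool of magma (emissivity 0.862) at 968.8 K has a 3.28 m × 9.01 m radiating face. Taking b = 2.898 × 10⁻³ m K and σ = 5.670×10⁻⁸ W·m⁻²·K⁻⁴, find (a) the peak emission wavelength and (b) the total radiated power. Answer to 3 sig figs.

(a) λ_max = b/T = 2.898×10⁻³/968.8 = 2.991×10⁻⁶ m = 2.99×10³ nm.
Area A = 3.28 × 9.01 = 29.5528 m².
(b) P = εσAT⁴ = 0.862×5.670×10⁻⁸×29.5528×(968.8)⁴ = 1.27×10⁶ W.

λ_max ≈ 2.99×10³ nm; P ≈ 1.27×10⁶ W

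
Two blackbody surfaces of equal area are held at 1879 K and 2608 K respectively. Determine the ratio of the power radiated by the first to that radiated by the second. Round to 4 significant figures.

With equal areas, P₁/P₂ = (T₁/T₂)⁴ = (1879/2608)⁴ = 0.2694.

P₁/P₂ ≈ 0.2694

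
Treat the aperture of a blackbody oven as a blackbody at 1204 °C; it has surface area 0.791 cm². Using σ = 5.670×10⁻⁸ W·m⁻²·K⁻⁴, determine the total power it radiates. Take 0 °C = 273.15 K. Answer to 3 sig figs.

P ≈ 21.4 W

T = 1204 °C + 273.15 = 1477.15 K.
Area A = 0.791 cm² = 7.91×10⁻⁵ m².
P = σAT⁴ = 5.670×10⁻⁸ × 7.91×10⁻⁵ × (1477.15)⁴ = 21.4 W.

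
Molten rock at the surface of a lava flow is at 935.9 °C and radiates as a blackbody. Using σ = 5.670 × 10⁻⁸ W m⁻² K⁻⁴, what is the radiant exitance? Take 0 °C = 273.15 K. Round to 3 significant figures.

T = 935.9 °C + 273.15 = 1209.05 K.
Stefan–Boltzmann: I = σT⁴ = 5.670×10⁻⁸ × (1209.05)⁴ = 1.21×10⁵ W/m².

I ≈ 1.21×10⁵ W/m²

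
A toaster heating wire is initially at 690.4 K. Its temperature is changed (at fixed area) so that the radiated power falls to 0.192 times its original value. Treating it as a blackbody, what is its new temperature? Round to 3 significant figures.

T₂ ≈ 457 K

P ∝ T⁴, so T₂/T₁ = (P₂/P₁)^(1/4) = (0.192)^(1/4) = 0.661950.
T₂ = 690.4 × 0.661950 = 457 K.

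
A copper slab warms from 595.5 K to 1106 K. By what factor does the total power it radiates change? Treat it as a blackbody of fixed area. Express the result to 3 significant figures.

P ∝ T⁴, so P₂/P₁ = (T₂/T₁)⁴ = (1106/595.5)⁴ = (1.85726)⁴ = 11.9.

P₂/P₁ ≈ 11.9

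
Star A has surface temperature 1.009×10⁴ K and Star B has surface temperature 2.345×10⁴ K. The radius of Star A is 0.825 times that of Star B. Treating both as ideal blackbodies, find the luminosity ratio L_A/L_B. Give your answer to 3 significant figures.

L_A/L_B ≈ 0.0233

L ∝ R²T⁴, so L_A/L_B = (R_A/R_B)²(T_A/T_B)⁴ = (0.825)² × (1.009×10⁴/2.345×10⁴)⁴ = 0.680625 × 0.0342762 = 0.0233.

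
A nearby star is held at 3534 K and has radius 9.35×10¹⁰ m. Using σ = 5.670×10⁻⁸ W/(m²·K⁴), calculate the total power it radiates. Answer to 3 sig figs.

Surface area A = 4πR² = 4π(9.35×10¹⁰ m)² = 1.09858×10²³ m².
P = σAT⁴ = 5.670×10⁻⁸ × 1.09858×10²³ × (3534)⁴ = 9.72×10²⁹ W.

P ≈ 9.72×10²⁹ W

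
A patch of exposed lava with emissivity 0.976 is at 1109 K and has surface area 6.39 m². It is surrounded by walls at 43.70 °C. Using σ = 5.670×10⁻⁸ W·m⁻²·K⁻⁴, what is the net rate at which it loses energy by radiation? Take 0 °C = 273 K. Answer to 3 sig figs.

Surroundings: T = 43.70 °C + 273 = 316.70 K.
Area A = 6.39 m².
Net radiated power P_net = εσA(T⁴ − T₀⁴) = 0.976×5.670×10⁻⁸×6.39×(1109⁴ − 316.70⁴).
T⁴ − T₀⁴ = 1.51261×10¹² − 1.00599×10¹⁰ = 1.50255×10¹² K⁴, so P_net = 5.31×10⁵ W.

Net loss ≈ 5.31×10⁵ W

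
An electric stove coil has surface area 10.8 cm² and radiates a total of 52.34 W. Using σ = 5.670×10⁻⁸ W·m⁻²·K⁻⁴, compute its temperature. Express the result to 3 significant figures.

Area A = 10.8 cm² = 1.08×10⁻³ m².
P = σAT⁴ ⇒ T = (P/(σA))^(1/4) = (52.34/(5.670×10⁻⁸×1.08×10⁻³))^(1/4) = 962 K.

T ≈ 962 K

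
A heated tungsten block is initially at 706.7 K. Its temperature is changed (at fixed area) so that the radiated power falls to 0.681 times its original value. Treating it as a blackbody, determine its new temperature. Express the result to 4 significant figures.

P ∝ T⁴, so T₂/T₁ = (P₂/P₁)^(1/4) = (0.681)^(1/4) = 0.908420.
T₂ = 706.7 × 0.908420 = 642.0 K.

T₂ ≈ 642.0 K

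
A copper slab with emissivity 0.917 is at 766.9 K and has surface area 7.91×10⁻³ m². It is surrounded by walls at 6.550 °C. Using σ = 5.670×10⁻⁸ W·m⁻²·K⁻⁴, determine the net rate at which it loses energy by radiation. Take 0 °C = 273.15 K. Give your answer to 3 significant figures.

Net loss ≈ 140 W

Surroundings: T = 6.550 °C + 273.15 = 279.700 K.
Area A = 7.91×10⁻³ m².
Net radiated power P_net = εσA(T⁴ − T₀⁴) = 0.917×5.670×10⁻⁸×7.91×10⁻³×(766.9⁴ − 279.700⁴).
T⁴ − T₀⁴ = 3.45903×10¹¹ − 6.12026×10⁹ = 3.39783×10¹¹ K⁴, so P_net = 140 W.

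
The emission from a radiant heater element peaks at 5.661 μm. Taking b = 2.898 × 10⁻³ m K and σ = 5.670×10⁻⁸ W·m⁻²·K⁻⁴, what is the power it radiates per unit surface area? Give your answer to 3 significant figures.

I ≈ 3.89×10³ W/m²

Wien's law: T = b/λ_max = 2.898×10⁻³/5.661×10⁻⁶ = 511.924 K.
Then I = σT⁴ = 5.670×10⁻⁸×(511.924)⁴ = 3.89×10³ W/m².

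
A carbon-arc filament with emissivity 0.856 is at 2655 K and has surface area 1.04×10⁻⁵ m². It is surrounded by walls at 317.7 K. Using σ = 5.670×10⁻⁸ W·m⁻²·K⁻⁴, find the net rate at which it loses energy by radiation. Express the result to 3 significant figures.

Area A = 1.04×10⁻⁵ m².
Net radiated power P_net = εσA(T⁴ − T₀⁴) = 0.856×5.670×10⁻⁸×1.04×10⁻⁵×(2655⁴ − 317.7⁴).
T⁴ − T₀⁴ = 4.96888×10¹³ − 1.01875×10¹⁰ = 4.96786×10¹³ K⁴, so P_net = 25.1 W.

Net loss ≈ 25.1 W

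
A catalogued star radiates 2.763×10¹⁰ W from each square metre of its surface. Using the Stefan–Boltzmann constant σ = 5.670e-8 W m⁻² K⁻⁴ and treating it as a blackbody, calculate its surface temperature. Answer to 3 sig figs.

T ≈ 2.64×10⁴ K

I = σT⁴, so T = (I/σ)^(1/4) = (2.763×10¹⁰/(5.670×10⁻⁸))^(1/4) = 2.64×10⁴ K.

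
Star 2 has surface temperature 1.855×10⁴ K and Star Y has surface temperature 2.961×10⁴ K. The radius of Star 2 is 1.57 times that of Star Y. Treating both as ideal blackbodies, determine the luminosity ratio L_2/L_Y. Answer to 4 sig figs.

L ∝ R²T⁴, so L_2/L_Y = (R_2/R_Y)²(T_2/T_Y)⁴ = (1.57)² × (1.855×10⁴/2.961×10⁴)⁴ = 2.4649 × 0.154036 = 0.3797.

L_2/L_Y ≈ 0.3797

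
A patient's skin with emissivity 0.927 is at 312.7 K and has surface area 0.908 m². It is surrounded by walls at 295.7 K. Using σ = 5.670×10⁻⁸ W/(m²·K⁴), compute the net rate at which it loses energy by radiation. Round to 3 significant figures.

Net loss ≈ 91.4 W

Area A = 0.908 m².
Net radiated power P_net = εσA(T⁴ − T₀⁴) = 0.927×5.670×10⁻⁸×0.908×(312.7⁴ − 295.7⁴).
T⁴ − T₀⁴ = 9.56118×10⁹ − 7.64549×10⁹ = 1.91569×10⁹ K⁴, so P_net = 91.4 W.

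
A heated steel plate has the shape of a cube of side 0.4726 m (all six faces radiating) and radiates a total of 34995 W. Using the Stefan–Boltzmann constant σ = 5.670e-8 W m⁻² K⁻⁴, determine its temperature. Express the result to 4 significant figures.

Area A = 6s² = 6×(0.4726 m)² = 1.3401 m².
P = σAT⁴ ⇒ T = (P/(σA))^(1/4) = (34995/(5.670×10⁻⁸×1.3401))^(1/4) = 823.8 K.

T ≈ 823.8 K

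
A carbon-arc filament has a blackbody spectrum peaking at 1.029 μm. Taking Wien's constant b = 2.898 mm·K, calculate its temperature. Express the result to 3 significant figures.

T ≈ 2.82×10³ K

Wien's law gives T = b/λ_max = (2.898×10⁻³ m·K)/(1.029×10⁻⁶ m) = 2.82×10³ K.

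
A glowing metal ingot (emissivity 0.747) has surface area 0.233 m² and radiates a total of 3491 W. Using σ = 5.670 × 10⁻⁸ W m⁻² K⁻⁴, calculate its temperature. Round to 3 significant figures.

T ≈ 771 K

Area A = 0.233 m².
P = εσAT⁴ ⇒ T = (P/(εσA))^(1/4) = (3491/(0.747×5.670×10⁻⁸×0.233))^(1/4) = 771 K.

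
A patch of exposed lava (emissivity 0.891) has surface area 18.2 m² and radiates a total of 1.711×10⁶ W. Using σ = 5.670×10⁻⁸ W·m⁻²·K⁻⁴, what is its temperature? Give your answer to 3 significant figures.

T ≈ 1.17×10³ K

Area A = 18.2 m².
P = εσAT⁴ ⇒ T = (P/(εσA))^(1/4) = (1.711×10⁶/(0.891×5.670×10⁻⁸×18.2))^(1/4) = 1.17×10³ K.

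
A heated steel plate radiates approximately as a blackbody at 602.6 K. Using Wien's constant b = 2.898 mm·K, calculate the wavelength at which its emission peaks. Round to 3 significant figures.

Wien's displacement law: λ_max = b/T = (2.898×10⁻³ m·K)/(602.6 K) = 4.809×10⁻⁶ m.
That is 4.81 μm, in the infrared range.

λ_max ≈ 4.81 μm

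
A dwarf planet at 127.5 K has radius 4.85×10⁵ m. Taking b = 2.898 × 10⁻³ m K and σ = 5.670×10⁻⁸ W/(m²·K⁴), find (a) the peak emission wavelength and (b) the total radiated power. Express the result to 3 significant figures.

λ_max ≈ 22.7 μm; P ≈ 4.43×10¹³ W

(a) λ_max = b/T = 2.898×10⁻³/127.5 = 2.273×10⁻⁵ m = 22.7 μm.
Surface area A = 4πR² = 4π(4.85×10⁵ m)² = 2.95592×10¹² m².
(b) P = σAT⁴ = 5.670×10⁻⁸×2.95592×10¹²×(127.5)⁴ = 4.43×10¹³ W.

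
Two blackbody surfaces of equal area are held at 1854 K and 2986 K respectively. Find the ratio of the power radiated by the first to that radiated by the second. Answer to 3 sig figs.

P₁/P₂ ≈ 0.149

With equal areas, P₁/P₂ = (T₁/T₂)⁴ = (1854/2986)⁴ = 0.149.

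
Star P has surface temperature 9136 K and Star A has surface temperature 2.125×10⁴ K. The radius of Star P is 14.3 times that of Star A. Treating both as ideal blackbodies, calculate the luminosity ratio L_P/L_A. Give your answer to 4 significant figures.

L_P/L_A ≈ 6.987

L ∝ R²T⁴, so L_P/L_A = (R_P/R_A)²(T_P/T_A)⁴ = (14.3)² × (9136/2.125×10⁴)⁴ = 204.49 × 0.0341656 = 6.987.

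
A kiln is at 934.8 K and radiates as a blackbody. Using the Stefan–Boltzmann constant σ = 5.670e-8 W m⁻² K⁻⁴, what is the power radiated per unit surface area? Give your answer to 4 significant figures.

I ≈ 4.330×10⁴ W/m²

Stefan–Boltzmann: I = σT⁴ = 5.670×10⁻⁸ × (934.8)⁴ = 4.330×10⁴ W/m².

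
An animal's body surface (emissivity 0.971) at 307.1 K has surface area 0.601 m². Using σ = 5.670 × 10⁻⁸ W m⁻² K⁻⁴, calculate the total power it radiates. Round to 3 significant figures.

P ≈ 294 W

Area A = 0.601 m².
P = εσAT⁴ = 0.971 × 5.670×10⁻⁸ × 0.601 × (307.1)⁴ = 294 W.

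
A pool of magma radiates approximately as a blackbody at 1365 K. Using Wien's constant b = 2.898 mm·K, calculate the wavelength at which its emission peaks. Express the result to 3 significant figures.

λ_max ≈ 2.12 μm

Wien's displacement law: λ_max = b/T = (2.898×10⁻³ m·K)/(1365 K) = 2.123×10⁻⁶ m.
That is 2.12 μm, in the infrared range.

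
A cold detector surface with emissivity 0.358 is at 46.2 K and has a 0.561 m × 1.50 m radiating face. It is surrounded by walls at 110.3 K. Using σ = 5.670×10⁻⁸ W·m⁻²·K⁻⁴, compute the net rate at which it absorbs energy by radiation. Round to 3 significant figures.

Net gain ≈ 2.45 W

Area A = 0.561 × 1.50 = 0.8415 m².
Net radiated power P_net = εσA(T⁴ − T₀⁴) = 0.358×5.670×10⁻⁸×0.8415×(46.2⁴ − 110.3⁴).
T⁴ − T₀⁴ = 4.55583×10⁶ − 1.48014×10⁸ = -1.43458×10⁸ K⁴, so P_net = -2.45 W — negative, meaning a net gain of 2.45 W.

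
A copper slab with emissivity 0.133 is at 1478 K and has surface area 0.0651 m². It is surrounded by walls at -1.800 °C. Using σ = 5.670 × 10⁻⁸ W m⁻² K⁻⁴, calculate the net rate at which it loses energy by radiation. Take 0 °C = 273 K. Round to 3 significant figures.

Surroundings: T = -1.800 °C + 273 = 271.200 K.
Area A = 0.0651 m².
Net radiated power P_net = εσA(T⁴ − T₀⁴) = 0.133×5.670×10⁻⁸×0.0651×(1478⁴ − 271.200⁴).
T⁴ − T₀⁴ = 4.77197×10¹² − 5.40952×10⁹ = 4.76656×10¹² K⁴, so P_net = 2.34×10³ W.

Net loss ≈ 2.34×10³ W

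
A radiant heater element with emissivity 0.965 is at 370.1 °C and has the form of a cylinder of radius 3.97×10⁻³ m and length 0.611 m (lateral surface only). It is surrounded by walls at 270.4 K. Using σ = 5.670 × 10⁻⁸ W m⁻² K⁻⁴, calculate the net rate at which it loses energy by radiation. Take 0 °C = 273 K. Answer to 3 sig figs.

T = 370.1 °C + 273 = 643.1 K.
Lateral area A = 2πrL = 2π×3.97×10⁻³×0.611 = 0.0152409 m².
Net radiated power P_net = εσA(T⁴ − T₀⁴) = 0.965×5.670×10⁻⁸×0.0152409×(643.1⁴ − 270.4⁴).
T⁴ − T₀⁴ = 1.71046×10¹¹ − 5.34597×10⁹ = 1.65700×10¹¹ K⁴, so P_net = 138 W.

Net loss ≈ 138 W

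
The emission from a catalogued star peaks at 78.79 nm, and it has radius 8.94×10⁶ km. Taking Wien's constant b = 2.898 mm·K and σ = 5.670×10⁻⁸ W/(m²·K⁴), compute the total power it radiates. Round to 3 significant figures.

Wien's law: T = b/λ_max = 2.898×10⁻³/7.879×10⁻⁸ = 36781.3 K.
Surface area A = 4πR² = 4π(8.94×10⁹ m)² = 1.00435×10²¹ m².
Then P = σAT⁴ = 5.670×10⁻⁸×1.00435×10²¹×(36781.3)⁴ = 1.04×10³² W.

P ≈ 1.04×10³² W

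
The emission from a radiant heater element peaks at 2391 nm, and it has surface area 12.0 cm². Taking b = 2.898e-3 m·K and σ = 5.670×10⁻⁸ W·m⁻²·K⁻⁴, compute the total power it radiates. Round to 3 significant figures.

Wien's law: T = b/λ_max = 2.898×10⁻³/2.391×10⁻⁶ = 1212.05 K.
Area A = 12.0 cm² = 1.20×10⁻³ m².
Then P = σAT⁴ = 5.670×10⁻⁸×1.20×10⁻³×(1212.05)⁴ = 147 W.

P ≈ 147 W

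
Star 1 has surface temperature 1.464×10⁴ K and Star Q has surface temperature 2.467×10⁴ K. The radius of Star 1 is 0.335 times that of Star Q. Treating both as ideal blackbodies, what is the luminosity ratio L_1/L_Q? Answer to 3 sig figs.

L_1/L_Q ≈ 0.0139

L ∝ R²T⁴, so L_1/L_Q = (R_1/R_Q)²(T_1/T_Q)⁴ = (0.335)² × (1.464×10⁴/2.467×10⁴)⁴ = 0.112225 × 0.124019 = 0.0139.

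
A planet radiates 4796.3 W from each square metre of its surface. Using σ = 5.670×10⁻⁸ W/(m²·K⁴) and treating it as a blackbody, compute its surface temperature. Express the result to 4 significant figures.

T ≈ 539.3 K

I = σT⁴, so T = (I/σ)^(1/4) = (4796.3/(5.670×10⁻⁸))^(1/4) = 539.3 K.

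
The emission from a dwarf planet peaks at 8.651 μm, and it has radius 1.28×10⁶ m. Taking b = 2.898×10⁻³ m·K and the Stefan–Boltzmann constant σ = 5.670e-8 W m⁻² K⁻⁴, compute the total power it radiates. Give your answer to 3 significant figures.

P ≈ 1.47×10¹⁶ W

Wien's law: T = b/λ_max = 2.898×10⁻³/8.651×10⁻⁶ = 334.990 K.
Surface area A = 4πR² = 4π(1.28×10⁶ m)² = 2.05887×10¹³ m².
Then P = σAT⁴ = 5.670×10⁻⁸×2.05887×10¹³×(334.990)⁴ = 1.47×10¹⁶ W.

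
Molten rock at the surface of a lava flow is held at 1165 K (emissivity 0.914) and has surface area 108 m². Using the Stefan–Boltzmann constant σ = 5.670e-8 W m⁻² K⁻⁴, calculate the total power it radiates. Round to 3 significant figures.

Area A = 108 m².
P = εσAT⁴ = 0.914 × 5.670×10⁻⁸ × 108 × (1165)⁴ = 1.03×10⁷ W.

P ≈ 1.03×10⁷ W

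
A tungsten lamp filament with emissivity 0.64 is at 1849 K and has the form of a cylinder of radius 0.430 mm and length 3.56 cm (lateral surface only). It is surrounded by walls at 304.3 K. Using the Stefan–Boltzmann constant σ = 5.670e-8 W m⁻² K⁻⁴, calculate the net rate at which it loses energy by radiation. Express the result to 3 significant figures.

Lateral area A = 2πrL = 2π×4.30×10⁻⁴×0.0356 = 9.61830×10⁻⁵ m².
Net radiated power P_net = εσA(T⁴ − T₀⁴) = 0.64×5.670×10⁻⁸×9.61830×10⁻⁵×(1849⁴ − 304.3⁴).
T⁴ − T₀⁴ = 1.16882×10¹³ − 8.57448×10⁹ = 1.16796×10¹³ K⁴, so P_net = 40.8 W.

Net loss ≈ 40.8 W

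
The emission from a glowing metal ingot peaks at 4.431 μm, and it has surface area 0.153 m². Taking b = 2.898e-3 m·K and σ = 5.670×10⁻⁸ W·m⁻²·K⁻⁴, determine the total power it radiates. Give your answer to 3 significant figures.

Wien's law: T = b/λ_max = 2.898×10⁻³/4.431×10⁻⁶ = 654.028 K.
Area A = 0.153 m².
Then P = σAT⁴ = 5.670×10⁻⁸×0.153×(654.028)⁴ = 1.59×10³ W.

P ≈ 1.59×10³ W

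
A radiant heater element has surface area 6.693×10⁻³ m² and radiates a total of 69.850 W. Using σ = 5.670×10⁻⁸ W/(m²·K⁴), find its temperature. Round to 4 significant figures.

T ≈ 655.0 K

Area A = 6.693×10⁻³ m².
P = σAT⁴ ⇒ T = (P/(σA))^(1/4) = (69.850/(5.670×10⁻⁸×6.693×10⁻³))^(1/4) = 655.0 K.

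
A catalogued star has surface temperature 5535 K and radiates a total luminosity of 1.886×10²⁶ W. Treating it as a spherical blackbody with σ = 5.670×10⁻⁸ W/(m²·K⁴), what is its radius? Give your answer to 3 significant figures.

L = 4πR²σT⁴ ⇒ R = √(L/(4πσT⁴)).
σT⁴ = 5.32174×10⁷ W/m², so R = √(1.886×10²⁶/(4π×5.32174×10⁷)) = 5.31×10⁸ m.

R ≈ 5.31×10⁸ m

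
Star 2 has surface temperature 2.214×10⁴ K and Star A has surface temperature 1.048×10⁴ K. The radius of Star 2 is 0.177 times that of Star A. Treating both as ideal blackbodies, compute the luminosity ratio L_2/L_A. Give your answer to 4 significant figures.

L_2/L_A ≈ 0.6240

L ∝ R²T⁴, so L_2/L_A = (R_2/R_A)²(T_2/T_A)⁴ = (0.177)² × (2.214×10⁴/1.048×10⁴)⁴ = 0.031329 × 19.9189 = 0.6240.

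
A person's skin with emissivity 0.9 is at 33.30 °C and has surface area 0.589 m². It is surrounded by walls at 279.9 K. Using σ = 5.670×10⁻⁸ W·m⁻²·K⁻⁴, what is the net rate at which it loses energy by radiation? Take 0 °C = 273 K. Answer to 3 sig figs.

T = 33.30 °C + 273 = 306.30 K.
Area A = 0.589 m².
Net radiated power P_net = εσA(T⁴ − T₀⁴) = 0.9×5.670×10⁻⁸×0.589×(306.30⁴ − 279.9⁴).
T⁴ − T₀⁴ = 8.80213×10⁹ − 6.13778×10⁹ = 2.66435×10⁹ K⁴, so P_net = 80.1 W.

Net loss ≈ 80.1 W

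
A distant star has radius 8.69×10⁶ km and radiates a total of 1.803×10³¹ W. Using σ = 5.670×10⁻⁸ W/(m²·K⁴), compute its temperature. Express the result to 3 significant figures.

Surface area A = 4πR² = 4π(8.69×10⁹ m)² = 9.48963×10²⁰ m².
P = σAT⁴ ⇒ T = (P/(σA))^(1/4) = (1.803×10³¹/(5.670×10⁻⁸×9.48963×10²⁰))^(1/4) = 2.41×10⁴ K.

T ≈ 2.41×10⁴ K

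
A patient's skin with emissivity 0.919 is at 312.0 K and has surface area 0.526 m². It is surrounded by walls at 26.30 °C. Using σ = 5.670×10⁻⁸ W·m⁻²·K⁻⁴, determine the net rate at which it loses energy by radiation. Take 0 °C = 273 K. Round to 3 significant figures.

Surroundings: T = 26.30 °C + 273 = 299.30 K.
Area A = 0.526 m².
Net radiated power P_net = εσA(T⁴ − T₀⁴) = 0.919×5.670×10⁻⁸×0.526×(312.0⁴ − 299.30⁴).
T⁴ − T₀⁴ = 9.47585×10⁹ − 8.02466×10⁹ = 1.45119×10⁹ K⁴, so P_net = 39.8 W.

Net loss ≈ 39.8 W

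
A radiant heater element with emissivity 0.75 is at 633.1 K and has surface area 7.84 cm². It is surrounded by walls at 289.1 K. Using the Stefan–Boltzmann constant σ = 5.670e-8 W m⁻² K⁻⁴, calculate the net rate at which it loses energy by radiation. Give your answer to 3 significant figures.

Area A = 7.84 cm² = 7.84×10⁻⁴ m².
Net radiated power P_net = εσA(T⁴ − T₀⁴) = 0.75×5.670×10⁻⁸×7.84×10⁻⁴×(633.1⁴ − 289.1⁴).
T⁴ − T₀⁴ = 1.60653×10¹¹ − 6.98542×10⁹ = 1.53668×10¹¹ K⁴, so P_net = 5.12 W.

Net loss ≈ 5.12 W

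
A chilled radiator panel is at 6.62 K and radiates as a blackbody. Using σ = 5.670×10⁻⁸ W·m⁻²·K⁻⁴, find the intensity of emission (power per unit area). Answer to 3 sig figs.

Stefan–Boltzmann: I = σT⁴ = 5.670×10⁻⁸ × (6.62)⁴ = 1.09×10⁻⁴ W/m².

I ≈ 1.09×10⁻⁴ W/m²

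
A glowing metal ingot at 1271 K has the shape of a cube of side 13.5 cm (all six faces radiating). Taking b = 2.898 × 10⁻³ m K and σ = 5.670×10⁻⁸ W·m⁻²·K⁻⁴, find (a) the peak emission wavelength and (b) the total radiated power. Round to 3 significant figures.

(a) λ_max = b/T = 2.898×10⁻³/1271 = 2.280×10⁻⁶ m = 2.28×10³ nm.
Area A = 6s² = 6×(0.135 m)² = 0.10935 m².
(b) P = σAT⁴ = 5.670×10⁻⁸×0.10935×(1271)⁴ = 1.62×10⁴ W.

λ_max ≈ 2.28×10³ nm; P ≈ 1.62×10⁴ W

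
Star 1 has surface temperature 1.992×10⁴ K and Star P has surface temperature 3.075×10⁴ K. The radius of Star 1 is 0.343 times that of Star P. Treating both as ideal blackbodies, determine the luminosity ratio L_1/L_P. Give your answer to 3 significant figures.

L_1/L_P ≈ 0.0207

L ∝ R²T⁴, so L_1/L_P = (R_1/R_P)²(T_1/T_P)⁴ = (0.343)² × (1.992×10⁴/3.075×10⁴)⁴ = 0.117649 × 0.176107 = 0.0207.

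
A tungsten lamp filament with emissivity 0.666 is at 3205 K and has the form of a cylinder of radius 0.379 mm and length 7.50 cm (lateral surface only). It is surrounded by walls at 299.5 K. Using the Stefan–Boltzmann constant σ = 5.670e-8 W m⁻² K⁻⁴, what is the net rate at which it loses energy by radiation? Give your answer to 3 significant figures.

Lateral area A = 2πrL = 2π×3.79×10⁻⁴×0.0750 = 1.78600×10⁻⁴ m².
Net radiated power P_net = εσA(T⁴ − T₀⁴) = 0.666×5.670×10⁻⁸×1.78600×10⁻⁴×(3205⁴ − 299.5⁴).
T⁴ − T₀⁴ = 1.05514×10¹⁴ − 8.04613×10⁹ = 1.05506×10¹⁴ K⁴, so P_net = 712 W.

Net loss ≈ 712 W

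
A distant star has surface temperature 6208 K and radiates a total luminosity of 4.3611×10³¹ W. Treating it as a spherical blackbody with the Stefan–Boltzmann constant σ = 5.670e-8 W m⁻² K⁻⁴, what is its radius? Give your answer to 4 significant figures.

L = 4πR²σT⁴ ⇒ R = √(L/(4πσT⁴)).
σT⁴ = 8.42151×10⁷ W/m², so R = √(4.3611×10³¹/(4π×8.42151×10⁷)) = 2.030×10¹¹ m.

R ≈ 2.030×10¹¹ m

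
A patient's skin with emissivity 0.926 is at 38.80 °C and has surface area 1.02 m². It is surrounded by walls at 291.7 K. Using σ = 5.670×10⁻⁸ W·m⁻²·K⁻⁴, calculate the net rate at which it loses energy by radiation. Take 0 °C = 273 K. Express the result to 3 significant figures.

Net loss ≈ 118 W

T = 38.80 °C + 273 = 311.80 K.
Area A = 1.02 m².
Net radiated power P_net = εσA(T⁴ − T₀⁴) = 0.926×5.670×10⁻⁸×1.02×(311.80⁴ − 291.7⁴).
T⁴ − T₀⁴ = 9.45158×10⁹ − 7.24012×10⁹ = 2.21146×10⁹ K⁴, so P_net = 118 W.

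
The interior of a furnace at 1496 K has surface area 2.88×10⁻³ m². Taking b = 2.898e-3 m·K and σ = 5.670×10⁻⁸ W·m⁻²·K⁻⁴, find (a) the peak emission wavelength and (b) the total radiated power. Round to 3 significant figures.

λ_max ≈ 1.94 μm; P ≈ 818 W

(a) λ_max = b/T = 2.898×10⁻³/1496 = 1.937×10⁻⁶ m = 1.94 μm.
Area A = 2.88×10⁻³ m².
(b) P = σAT⁴ = 5.670×10⁻⁸×2.88×10⁻³×(1496)⁴ = 818 W.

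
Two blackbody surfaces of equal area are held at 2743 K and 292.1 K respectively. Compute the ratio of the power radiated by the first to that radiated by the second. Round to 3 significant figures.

P₁/P₂ ≈ 7.78×10³

With equal areas, P₁/P₂ = (T₁/T₂)⁴ = (2743/292.1)⁴ = 7.78×10³.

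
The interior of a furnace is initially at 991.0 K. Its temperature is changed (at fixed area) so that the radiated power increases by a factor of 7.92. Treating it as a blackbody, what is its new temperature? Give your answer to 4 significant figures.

P ∝ T⁴, so T₂/T₁ = (P₂/P₁)^(1/4) = (7.92)^(1/4) = 1.67757.
T₂ = 991.0 × 1.67757 = 1662 K.

T₂ ≈ 1662 K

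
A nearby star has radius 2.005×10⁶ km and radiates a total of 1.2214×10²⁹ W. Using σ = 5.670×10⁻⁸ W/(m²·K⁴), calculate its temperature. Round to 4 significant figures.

Surface area A = 4πR² = 4π(2.005×10⁹ m)² = 5.05171×10¹⁹ m².
P = σAT⁴ ⇒ T = (P/(σA))^(1/4) = (1.2214×10²⁹/(5.670×10⁻⁸×5.05171×10¹⁹))^(1/4) = 1.437×10⁴ K.

T ≈ 1.437×10⁴ K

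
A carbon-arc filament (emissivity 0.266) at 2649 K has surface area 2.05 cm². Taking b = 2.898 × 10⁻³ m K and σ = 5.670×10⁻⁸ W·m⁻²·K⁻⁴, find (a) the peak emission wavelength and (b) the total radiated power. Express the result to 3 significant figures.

λ_max ≈ 1.09×10³ nm; P ≈ 152 W

(a) λ_max = b/T = 2.898×10⁻³/2649 = 1.094×10⁻⁶ m = 1.09×10³ nm.
Area A = 2.05 cm² = 2.05×10⁻⁴ m².
(b) P = εσAT⁴ = 0.266×5.670×10⁻⁸×2.05×10⁻⁴×(2649)⁴ = 152 W.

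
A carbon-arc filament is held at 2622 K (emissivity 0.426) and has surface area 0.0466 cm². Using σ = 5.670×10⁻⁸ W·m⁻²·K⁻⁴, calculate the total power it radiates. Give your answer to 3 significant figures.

P ≈ 5.32 W

Area A = 0.0466 cm² = 4.66×10⁻⁶ m².
P = εσAT⁴ = 0.426 × 5.670×10⁻⁸ × 4.66×10⁻⁶ × (2622)⁴ = 5.32 W.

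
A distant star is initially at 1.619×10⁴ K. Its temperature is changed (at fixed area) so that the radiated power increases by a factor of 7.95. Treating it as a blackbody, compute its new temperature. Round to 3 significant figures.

P ∝ T⁴, so T₂/T₁ = (P₂/P₁)^(1/4) = (7.95)^(1/4) = 1.67916.
T₂ = 1.619×10⁴ × 1.67916 = 2.72×10⁴ K.

T₂ ≈ 2.72×10⁴ K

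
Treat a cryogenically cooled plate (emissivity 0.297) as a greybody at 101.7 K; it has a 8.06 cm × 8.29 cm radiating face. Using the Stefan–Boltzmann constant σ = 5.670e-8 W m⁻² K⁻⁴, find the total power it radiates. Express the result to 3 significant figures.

Area A = 0.0806 × 0.0829 = 6.68174×10⁻³ m².
P = εσAT⁴ = 0.297 × 5.670×10⁻⁸ × 6.68174×10⁻³ × (101.7)⁴ = 0.0120 W.

P ≈ 0.0120 W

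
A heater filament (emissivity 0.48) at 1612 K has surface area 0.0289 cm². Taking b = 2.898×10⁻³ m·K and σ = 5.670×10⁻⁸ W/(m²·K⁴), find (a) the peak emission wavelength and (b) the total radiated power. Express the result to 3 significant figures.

λ_max ≈ 1.80×10³ nm; P ≈ 0.531 W

(a) λ_max = b/T = 2.898×10⁻³/1612 = 1.798×10⁻⁶ m = 1.80×10³ nm.
Area A = 0.0289 cm² = 2.89×10⁻⁶ m².
(b) P = εσAT⁴ = 0.48×5.670×10⁻⁸×2.89×10⁻⁶×(1612)⁴ = 0.531 W.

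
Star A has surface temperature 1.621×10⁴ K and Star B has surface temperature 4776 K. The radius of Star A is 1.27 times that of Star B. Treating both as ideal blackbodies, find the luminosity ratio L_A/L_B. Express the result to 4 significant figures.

L_A/L_B ≈ 214.0

L ∝ R²T⁴, so L_A/L_B = (R_A/R_B)²(T_A/T_B)⁴ = (1.27)² × (1.621×10⁴/4776)⁴ = 1.6129 × 132.701 = 214.0.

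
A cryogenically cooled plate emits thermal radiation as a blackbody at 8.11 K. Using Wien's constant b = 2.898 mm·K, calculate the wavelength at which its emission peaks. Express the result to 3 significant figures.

λ_max ≈ 0.357 mm

Wien's displacement law: λ_max = b/T = (2.898×10⁻³ m·K)/(8.11 K) = 3.573×10⁻⁴ m.
That is 0.357 mm, in the infrared range.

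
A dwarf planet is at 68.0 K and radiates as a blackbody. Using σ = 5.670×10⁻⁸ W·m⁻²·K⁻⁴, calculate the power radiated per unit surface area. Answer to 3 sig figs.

Stefan–Boltzmann: I = σT⁴ = 5.670×10⁻⁸ × (68.0)⁴ = 1.21 W/m².

I ≈ 1.21 W/m²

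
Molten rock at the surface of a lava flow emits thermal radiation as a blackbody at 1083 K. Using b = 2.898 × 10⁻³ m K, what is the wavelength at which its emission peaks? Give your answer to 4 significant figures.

λ_max ≈ 2676 nm

Wien's displacement law: λ_max = b/T = (2.898×10⁻³ m·K)/(1083 K) = 2.6759×10⁻⁶ m.
That is 2676 nm, in the infrared range.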